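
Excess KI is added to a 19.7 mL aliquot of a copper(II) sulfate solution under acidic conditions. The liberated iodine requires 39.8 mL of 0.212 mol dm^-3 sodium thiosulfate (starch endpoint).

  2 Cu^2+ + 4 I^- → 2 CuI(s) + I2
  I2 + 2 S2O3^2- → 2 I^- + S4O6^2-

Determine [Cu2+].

n(S2O3^2-) = 0.0398 × 0.212 = 8.44 × 10^-3 mol
n(I2) = n(S2O3^2-)/2 = 4.22 × 10^-3 mol
From the 2:1 ratio, n(Cu2+) in the aliquot = 2/1 × 4.22 × 10^-3 = 8.44 × 10^-3 mol
[Cu2+] = 8.44 × 10^-3 / 0.0197 = 0.428 mol/L

0.428 mol/L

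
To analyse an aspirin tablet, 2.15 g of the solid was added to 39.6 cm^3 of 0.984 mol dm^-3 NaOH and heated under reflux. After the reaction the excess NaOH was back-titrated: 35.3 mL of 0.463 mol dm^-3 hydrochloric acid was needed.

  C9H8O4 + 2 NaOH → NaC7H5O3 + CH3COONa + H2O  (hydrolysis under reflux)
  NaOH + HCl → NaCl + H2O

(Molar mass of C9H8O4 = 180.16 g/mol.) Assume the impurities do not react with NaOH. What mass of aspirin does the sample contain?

n(NaOH) added = 0.0396 × 0.984 = 0.0390 mol
n(HCl) used in back-titration = 0.0353 × 0.463 = 0.0163 mol
n(NaOH) left over = 0.0163 mol (1:1 ratio)
n(NaOH) consumed by analyte = 0.0390 − 0.0163 = 0.0226 mol
From the 1:2 ratio, n(C9H8O4) = 1/2 × 0.0226 = 0.0113 mol
mass of C9H8O4 = 0.0113 × 180.16 = 2.04 g

2.04 g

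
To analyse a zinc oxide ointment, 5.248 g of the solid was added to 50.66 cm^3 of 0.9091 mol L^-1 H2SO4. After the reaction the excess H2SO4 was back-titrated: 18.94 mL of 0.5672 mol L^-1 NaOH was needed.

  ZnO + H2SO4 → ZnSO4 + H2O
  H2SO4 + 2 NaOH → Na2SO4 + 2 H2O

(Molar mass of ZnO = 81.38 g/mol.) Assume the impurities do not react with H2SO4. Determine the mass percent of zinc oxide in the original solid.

n(H2SO4) added = 0.05066 × 0.9091 = 0.04606 mol
n(NaOH) used in back-titration = 0.01894 × 0.5672 = 0.01074 mol
From the 1:2 ratio, n(H2SO4) left over = 1/2 × 0.01074 = 5.371 × 10^-3 mol
n(H2SO4) consumed by analyte = 0.04606 − 5.371 × 10^-3 = 0.04068 mol
n(ZnO) = 0.04068 mol (1:1 ratio)
mass of ZnO = 0.04068 × 81.38 = 3.311 g
% ZnO = 3.311 / 5.248 × 100 = 63.09 %

63.09 %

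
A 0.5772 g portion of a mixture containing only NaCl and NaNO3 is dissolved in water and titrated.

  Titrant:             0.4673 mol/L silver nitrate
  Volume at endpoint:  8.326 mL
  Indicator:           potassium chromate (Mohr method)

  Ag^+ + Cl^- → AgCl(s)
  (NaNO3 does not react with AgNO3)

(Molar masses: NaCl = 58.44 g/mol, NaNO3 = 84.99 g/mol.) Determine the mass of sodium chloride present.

n(AgNO3) = 0.008326 × 0.4673 = 3.891 × 10^-3 mol
Let x = n(NaCl), y = n(NaNO3).
Titrant: 1x = 3.891 × 10^-3;  mass: 58.44x + 84.99y = 0.5772
Solving, x = 3.891 × 10^-3 mol, y = 4.116 × 10^-3 mol
mass of NaCl = 3.891 × 10^-3 × 58.44 = 0.2274 g

0.2274 g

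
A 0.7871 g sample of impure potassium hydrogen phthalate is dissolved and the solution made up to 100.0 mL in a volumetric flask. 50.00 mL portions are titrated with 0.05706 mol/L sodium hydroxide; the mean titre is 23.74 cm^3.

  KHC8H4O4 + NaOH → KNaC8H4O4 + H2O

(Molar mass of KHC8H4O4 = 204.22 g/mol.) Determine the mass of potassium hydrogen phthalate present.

0.5533 g

n(NaOH) per titration = 0.02374 × 0.05706 = 1.355 × 10^-3 mol
n(KHC8H4O4) in each aliquot = 1.355 × 10^-3 mol (1:1 ratio)
n(KHC8H4O4) in the whole flask = 1.355 × 10^-3 × 100.0/50.00 = 2.709 × 10^-3 mol
mass of KHC8H4O4 = 2.709 × 10^-3 × 204.22 = 0.5533 g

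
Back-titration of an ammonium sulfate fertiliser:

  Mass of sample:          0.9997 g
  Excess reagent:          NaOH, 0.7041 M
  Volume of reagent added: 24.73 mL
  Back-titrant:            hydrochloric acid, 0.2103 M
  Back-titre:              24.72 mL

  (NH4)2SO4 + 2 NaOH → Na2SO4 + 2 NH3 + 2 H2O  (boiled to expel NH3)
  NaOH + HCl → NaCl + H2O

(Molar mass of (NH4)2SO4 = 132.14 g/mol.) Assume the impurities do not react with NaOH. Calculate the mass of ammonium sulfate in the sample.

0.8070 g

n(NaOH) added = 0.02473 × 0.7041 = 0.01741 mol
n(HCl) used in back-titration = 0.02472 × 0.2103 = 5.199 × 10^-3 mol
n(NaOH) left over = 5.199 × 10^-3 mol (1:1 ratio)
n(NaOH) consumed by analyte = 0.01741 − 5.199 × 10^-3 = 0.01221 mol
From the 1:2 ratio, n((NH4)2SO4) = 1/2 × 0.01221 = 6.107 × 10^-3 mol
mass of (NH4)2SO4 = 6.107 × 10^-3 × 132.14 = 0.8070 g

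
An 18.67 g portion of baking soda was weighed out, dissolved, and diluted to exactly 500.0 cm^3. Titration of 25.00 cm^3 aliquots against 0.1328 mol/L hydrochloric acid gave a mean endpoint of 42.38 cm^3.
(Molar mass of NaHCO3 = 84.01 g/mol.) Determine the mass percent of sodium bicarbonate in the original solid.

NaHCO3 + HCl → NaCl + H2O + CO2
n(HCl) per titration = 0.04238 × 0.1328 = 5.628 × 10^-3 mol
n(NaHCO3) in each aliquot = 5.628 × 10^-3 mol (1:1 ratio)
n(NaHCO3) in the whole flask = 5.628 × 10^-3 × 500.0/25.00 = 0.1126 mol
mass of NaHCO3 = 0.1126 × 84.01 = 9.456 g
% NaHCO3 = 9.456 / 18.67 × 100 = 50.65 %

50.65 %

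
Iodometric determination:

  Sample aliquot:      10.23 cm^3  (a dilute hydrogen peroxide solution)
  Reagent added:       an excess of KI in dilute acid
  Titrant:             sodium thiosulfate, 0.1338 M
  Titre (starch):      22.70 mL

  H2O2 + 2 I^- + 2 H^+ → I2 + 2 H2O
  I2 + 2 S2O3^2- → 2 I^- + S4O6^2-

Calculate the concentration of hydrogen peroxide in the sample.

n(S2O3^2-) = 0.02270 × 0.1338 = 3.037 × 10^-3 mol
n(I2) = n(S2O3^2-)/2 = 1.519 × 10^-3 mol
n(H2O2) in the aliquot = 1.519 × 10^-3 mol (1:1 ratio)
[H2O2] = 1.519 × 10^-3 / 0.01023 = 0.1484 mol/L

0.1484 M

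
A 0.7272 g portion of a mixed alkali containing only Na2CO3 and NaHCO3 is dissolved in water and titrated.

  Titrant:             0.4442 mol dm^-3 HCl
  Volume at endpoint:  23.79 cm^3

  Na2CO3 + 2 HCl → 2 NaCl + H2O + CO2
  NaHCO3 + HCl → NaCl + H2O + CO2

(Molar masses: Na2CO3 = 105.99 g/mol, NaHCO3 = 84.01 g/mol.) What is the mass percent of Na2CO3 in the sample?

37.73 %

n(HCl) = 0.02379 × 0.4442 = 0.01057 mol
Let x = n(Na2CO3), y = n(NaHCO3).
Titrant: 2x + 1y = 0.01057;  mass: 105.99x + 84.01y = 0.7272
Solving, x = 2.589 × 10^-3 mol, y = 5.390 × 10^-3 mol
mass of Na2CO3 = 2.589 × 10^-3 × 105.99 = 0.2744 g
% Na2CO3 = 0.2744 / 0.7272 × 100 = 37.73 %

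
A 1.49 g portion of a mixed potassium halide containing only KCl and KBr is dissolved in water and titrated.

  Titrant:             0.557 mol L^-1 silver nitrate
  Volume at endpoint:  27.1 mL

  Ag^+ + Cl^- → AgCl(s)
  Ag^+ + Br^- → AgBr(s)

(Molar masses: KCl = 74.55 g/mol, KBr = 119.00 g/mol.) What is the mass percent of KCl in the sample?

n(AgNO3) = 0.0271 × 0.557 = 0.0151 mol
Let x = n(KCl), y = n(KBr).
Titrant: 1x + 1y = 0.0151;  mass: 74.55x + 119.00y = 1.49
Solving, x = 6.89 × 10^-3 mol, y = 8.20 × 10^-3 mol
mass of KCl = 6.89 × 10^-3 × 74.55 = 0.514 g
% KCl = 0.514 / 1.49 × 100 = 34.5 %

34.5 %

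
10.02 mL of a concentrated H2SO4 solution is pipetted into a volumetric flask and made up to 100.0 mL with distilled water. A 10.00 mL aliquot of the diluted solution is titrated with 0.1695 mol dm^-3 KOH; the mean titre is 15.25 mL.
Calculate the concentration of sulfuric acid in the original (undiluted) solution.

H2SO4 + 2 KOH → K2SO4 + 2 H2O
n(KOH) = 0.01525 × 0.1695 = 2.585 × 10^-3 mol
From the 1:2 ratio, n(H2SO4) in the aliquot = 1/2 × 2.585 × 10^-3 = 1.292 × 10^-3 mol
[H2SO4]_dilute = 1.292 × 10^-3 / 0.01000 = 0.1292 mol/L
Dilution factor = 100.0 / 10.02 = 9.980
[H2SO4]_stock = 0.1292 × 9.980 = 1.290 mol/L

1.290 mol/L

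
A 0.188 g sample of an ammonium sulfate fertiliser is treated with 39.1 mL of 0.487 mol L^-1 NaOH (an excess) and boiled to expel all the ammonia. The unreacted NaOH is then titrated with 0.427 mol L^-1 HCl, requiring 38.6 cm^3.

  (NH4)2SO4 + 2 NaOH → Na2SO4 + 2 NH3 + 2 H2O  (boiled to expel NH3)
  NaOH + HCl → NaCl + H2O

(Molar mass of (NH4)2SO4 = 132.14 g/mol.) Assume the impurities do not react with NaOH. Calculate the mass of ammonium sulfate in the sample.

0.169 g

n(NaOH) added = 0.0391 × 0.487 = 0.0190 mol
n(HCl) used in back-titration = 0.0386 × 0.427 = 0.0165 mol
n(NaOH) left over = 0.0165 mol (1:1 ratio)
n(NaOH) consumed by analyte = 0.0190 − 0.0165 = 2.56 × 10^-3 mol
From the 1:2 ratio, n((NH4)2SO4) = 1/2 × 2.56 × 10^-3 = 1.28 × 10^-3 mol
mass of (NH4)2SO4 = 1.28 × 10^-3 × 132.14 = 0.169 g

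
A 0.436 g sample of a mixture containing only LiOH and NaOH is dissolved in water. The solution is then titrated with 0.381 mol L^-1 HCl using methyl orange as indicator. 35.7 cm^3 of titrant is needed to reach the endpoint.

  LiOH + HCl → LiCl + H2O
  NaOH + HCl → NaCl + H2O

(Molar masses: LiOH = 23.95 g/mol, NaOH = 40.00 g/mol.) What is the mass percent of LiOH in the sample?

n(HCl) = 0.0357 × 0.381 = 0.0136 mol
Let x = n(LiOH), y = n(NaOH).
Titrant: 1x + 1y = 0.0136;  mass: 23.95x + 40.00y = 0.436
Solving, x = 6.73 × 10^-3 mol, y = 6.87 × 10^-3 mol
mass of LiOH = 6.73 × 10^-3 × 23.95 = 0.161 g
% LiOH = 0.161 / 0.436 × 100 = 37.0 %

37.0 %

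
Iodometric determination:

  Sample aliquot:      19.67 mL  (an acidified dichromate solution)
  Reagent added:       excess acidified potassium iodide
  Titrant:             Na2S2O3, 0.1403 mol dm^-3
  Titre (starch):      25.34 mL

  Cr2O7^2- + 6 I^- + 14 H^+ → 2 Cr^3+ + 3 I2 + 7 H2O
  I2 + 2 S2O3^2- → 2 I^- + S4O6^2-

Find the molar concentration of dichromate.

0.03012 mol/L

n(S2O3^2-) = 0.02534 × 0.1403 = 3.555 × 10^-3 mol
n(I2) = n(S2O3^2-)/2 = 1.778 × 10^-3 mol
From the 1:3 ratio, n(Cr2O7^2-) in the aliquot = 1/3 × 1.778 × 10^-3 = 5.925 × 10^-4 mol
[Cr2O7^2-] = 5.925 × 10^-4 / 0.01967 = 0.03012 mol/L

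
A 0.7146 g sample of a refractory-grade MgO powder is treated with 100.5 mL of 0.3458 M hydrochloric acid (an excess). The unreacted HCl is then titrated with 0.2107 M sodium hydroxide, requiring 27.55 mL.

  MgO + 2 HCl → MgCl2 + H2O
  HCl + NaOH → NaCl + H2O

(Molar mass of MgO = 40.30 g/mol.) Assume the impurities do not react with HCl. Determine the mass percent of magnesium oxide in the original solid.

n(HCl) added = 0.1005 × 0.3458 = 0.03475 mol
n(NaOH) used in back-titration = 0.02755 × 0.2107 = 5.805 × 10^-3 mol
n(HCl) left over = 5.805 × 10^-3 mol (1:1 ratio)
n(HCl) consumed by analyte = 0.03475 − 5.805 × 10^-3 = 0.02895 mol
From the 1:2 ratio, n(MgO) = 1/2 × 0.02895 = 0.01447 mol
mass of MgO = 0.01447 × 40.30 = 0.5833 g
% MgO = 0.5833 / 0.7146 × 100 = 81.63 %

81.63 %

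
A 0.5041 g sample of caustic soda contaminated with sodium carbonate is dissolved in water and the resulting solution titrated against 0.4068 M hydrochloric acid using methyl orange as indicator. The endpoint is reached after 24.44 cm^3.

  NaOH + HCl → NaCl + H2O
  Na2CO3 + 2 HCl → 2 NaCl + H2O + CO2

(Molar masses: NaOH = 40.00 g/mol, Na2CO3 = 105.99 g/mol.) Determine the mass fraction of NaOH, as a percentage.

n(HCl) = 0.02444 × 0.4068 = 9.942 × 10^-3 mol
Let x = n(NaOH), y = n(Na2CO3).
Titrant: 1x + 2y = 9.942 × 10^-3;  mass: 40.00x + 105.99y = 0.5041
Solving, x = 1.753 × 10^-3 mol, y = 4.094 × 10^-3 mol
mass of NaOH = 1.753 × 10^-3 × 40.00 = 0.07014 g
% NaOH = 0.07014 / 0.5041 × 100 = 13.91 %

13.91 %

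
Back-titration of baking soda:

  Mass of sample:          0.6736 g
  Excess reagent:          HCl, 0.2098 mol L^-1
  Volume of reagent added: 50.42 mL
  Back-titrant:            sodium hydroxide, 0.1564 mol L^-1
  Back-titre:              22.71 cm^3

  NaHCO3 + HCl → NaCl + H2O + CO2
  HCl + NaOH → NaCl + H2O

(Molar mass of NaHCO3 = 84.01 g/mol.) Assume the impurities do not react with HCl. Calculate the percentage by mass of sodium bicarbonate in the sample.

87.63 %

n(HCl) added = 0.05042 × 0.2098 = 0.01058 mol
n(NaOH) used in back-titration = 0.02271 × 0.1564 = 3.552 × 10^-3 mol
n(HCl) left over = 3.552 × 10^-3 mol (1:1 ratio)
n(HCl) consumed by analyte = 0.01058 − 3.552 × 10^-3 = 7.026 × 10^-3 mol
n(NaHCO3) = 7.026 × 10^-3 mol (1:1 ratio)
mass of NaHCO3 = 7.026 × 10^-3 × 84.01 = 0.5903 g
% NaHCO3 = 0.5903 / 0.6736 × 100 = 87.63 %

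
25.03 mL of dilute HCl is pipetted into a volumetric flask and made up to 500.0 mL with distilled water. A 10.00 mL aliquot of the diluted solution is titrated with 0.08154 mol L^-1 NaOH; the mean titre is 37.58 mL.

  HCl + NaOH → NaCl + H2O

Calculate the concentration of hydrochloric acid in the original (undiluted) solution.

6.121 mol/L

n(NaOH) = 0.03758 × 0.08154 = 3.064 × 10^-3 mol
n(HCl) in the aliquot = 3.064 × 10^-3 mol (1:1 ratio)
[HCl]_dilute = 3.064 × 10^-3 / 0.01000 = 0.3064 mol/L
Dilution factor = 500.0 / 25.03 = 19.98
[HCl]_stock = 0.3064 × 19.98 = 6.121 mol/L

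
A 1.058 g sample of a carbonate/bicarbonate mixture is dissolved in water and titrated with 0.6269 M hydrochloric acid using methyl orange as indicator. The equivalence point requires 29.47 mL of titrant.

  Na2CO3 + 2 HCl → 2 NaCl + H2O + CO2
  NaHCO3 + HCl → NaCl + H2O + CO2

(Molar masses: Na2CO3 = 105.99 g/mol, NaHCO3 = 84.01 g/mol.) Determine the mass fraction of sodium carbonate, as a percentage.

79.79 %

n(HCl) = 0.02947 × 0.6269 = 0.01847 mol
Let x = n(Na2CO3), y = n(NaHCO3).
Titrant: 2x + 1y = 0.01847;  mass: 105.99x + 84.01y = 1.058
Solving, x = 7.965 × 10^-3 mol, y = 2.545 × 10^-3 mol
mass of Na2CO3 = 7.965 × 10^-3 × 105.99 = 0.8442 g
% Na2CO3 = 0.8442 / 1.058 × 100 = 79.79 %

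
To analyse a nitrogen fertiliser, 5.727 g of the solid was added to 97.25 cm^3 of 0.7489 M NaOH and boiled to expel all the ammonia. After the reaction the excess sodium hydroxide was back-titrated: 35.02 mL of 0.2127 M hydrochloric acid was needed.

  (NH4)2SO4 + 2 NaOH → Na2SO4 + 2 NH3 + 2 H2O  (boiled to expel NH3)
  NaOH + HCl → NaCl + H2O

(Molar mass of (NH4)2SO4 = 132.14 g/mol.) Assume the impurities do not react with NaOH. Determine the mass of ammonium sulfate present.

4.320 g

n(NaOH) added = 0.09725 × 0.7489 = 0.07283 mol
n(HCl) used in back-titration = 0.03502 × 0.2127 = 7.449 × 10^-3 mol
n(NaOH) left over = 7.449 × 10^-3 mol (1:1 ratio)
n(NaOH) consumed by analyte = 0.07283 − 7.449 × 10^-3 = 0.06538 mol
From the 1:2 ratio, n((NH4)2SO4) = 1/2 × 0.06538 = 0.03269 mol
mass of (NH4)2SO4 = 0.03269 × 132.14 = 4.320 g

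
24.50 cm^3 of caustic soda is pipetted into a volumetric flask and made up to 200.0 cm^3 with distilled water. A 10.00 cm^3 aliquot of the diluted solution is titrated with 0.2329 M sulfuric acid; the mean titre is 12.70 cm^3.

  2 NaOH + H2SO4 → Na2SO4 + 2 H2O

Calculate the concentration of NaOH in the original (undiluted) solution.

4.829 M

n(H2SO4) = 0.01270 × 0.2329 = 2.958 × 10^-3 mol
From the 2:1 ratio, n(NaOH) in the aliquot = 2/1 × 2.958 × 10^-3 = 5.916 × 10^-3 mol
[NaOH]_dilute = 5.916 × 10^-3 / 0.01000 = 0.5916 mol/L
Dilution factor = 200.0 / 24.50 = 8.163
[NaOH]_stock = 0.5916 × 8.163 = 4.829 mol/L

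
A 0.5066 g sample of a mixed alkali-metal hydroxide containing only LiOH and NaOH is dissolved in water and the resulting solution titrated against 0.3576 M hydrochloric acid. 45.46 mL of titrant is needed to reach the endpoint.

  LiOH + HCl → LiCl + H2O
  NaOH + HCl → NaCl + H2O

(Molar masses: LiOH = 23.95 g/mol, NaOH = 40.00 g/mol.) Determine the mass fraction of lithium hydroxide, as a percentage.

42.32 %

n(HCl) = 0.04546 × 0.3576 = 0.01626 mol
Let x = n(LiOH), y = n(NaOH).
Titrant: 1x + 1y = 0.01626;  mass: 23.95x + 40.00y = 0.5066
Solving, x = 8.951 × 10^-3 mol, y = 7.306 × 10^-3 mol
mass of LiOH = 8.951 × 10^-3 × 23.95 = 0.2144 g
% LiOH = 0.2144 / 0.5066 × 100 = 42.32 %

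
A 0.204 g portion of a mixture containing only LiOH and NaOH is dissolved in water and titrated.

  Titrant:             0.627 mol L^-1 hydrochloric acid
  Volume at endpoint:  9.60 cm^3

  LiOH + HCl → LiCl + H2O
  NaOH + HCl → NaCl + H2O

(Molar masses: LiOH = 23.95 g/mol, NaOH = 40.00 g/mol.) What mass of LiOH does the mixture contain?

n(HCl) = 0.00960 × 0.627 = 6.02 × 10^-3 mol
Let x = n(LiOH), y = n(NaOH).
Titrant: 1x + 1y = 6.02 × 10^-3;  mass: 23.95x + 40.00y = 0.204
Solving, x = 2.29 × 10^-3 mol, y = 3.73 × 10^-3 mol
mass of LiOH = 2.29 × 10^-3 × 23.95 = 0.0549 g

0.0549 g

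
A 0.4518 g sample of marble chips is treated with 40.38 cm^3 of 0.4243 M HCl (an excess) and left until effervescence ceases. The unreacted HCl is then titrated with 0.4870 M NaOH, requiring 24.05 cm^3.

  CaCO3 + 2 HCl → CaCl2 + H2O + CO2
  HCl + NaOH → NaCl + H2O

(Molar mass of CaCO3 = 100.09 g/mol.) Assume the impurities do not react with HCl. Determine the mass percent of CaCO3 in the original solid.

n(HCl) added = 0.04038 × 0.4243 = 0.01713 mol
n(NaOH) used in back-titration = 0.02405 × 0.4870 = 0.01171 mol
n(HCl) left over = 0.01171 mol (1:1 ratio)
n(HCl) consumed by analyte = 0.01713 − 0.01171 = 5.421 × 10^-3 mol
From the 1:2 ratio, n(CaCO3) = 1/2 × 5.421 × 10^-3 = 2.710 × 10^-3 mol
mass of CaCO3 = 2.710 × 10^-3 × 100.09 = 0.2713 g
% CaCO3 = 0.2713 / 0.4518 × 100 = 60.05 %

60.05 %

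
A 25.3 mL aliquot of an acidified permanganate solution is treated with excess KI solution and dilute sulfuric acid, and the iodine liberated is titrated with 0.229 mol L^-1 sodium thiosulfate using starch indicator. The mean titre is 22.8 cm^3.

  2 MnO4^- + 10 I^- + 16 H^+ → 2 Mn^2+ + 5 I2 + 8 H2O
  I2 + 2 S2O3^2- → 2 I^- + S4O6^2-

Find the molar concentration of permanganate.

0.0413 mol/L

n(S2O3^2-) = 0.0228 × 0.229 = 5.22 × 10^-3 mol
n(I2) = n(S2O3^2-)/2 = 2.61 × 10^-3 mol
From the 2:5 ratio, n(MnO4^-) in the aliquot = 2/5 × 2.61 × 10^-3 = 1.04 × 10^-3 mol
[MnO4^-] = 1.04 × 10^-3 / 0.0253 = 0.0413 mol/L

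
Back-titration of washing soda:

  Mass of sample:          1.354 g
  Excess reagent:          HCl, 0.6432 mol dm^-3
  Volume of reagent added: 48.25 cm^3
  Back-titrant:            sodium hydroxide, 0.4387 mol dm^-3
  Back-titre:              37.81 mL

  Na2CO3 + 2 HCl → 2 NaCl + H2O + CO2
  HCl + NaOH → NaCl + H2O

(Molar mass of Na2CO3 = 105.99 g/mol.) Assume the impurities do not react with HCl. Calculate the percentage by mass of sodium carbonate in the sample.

56.55 %

n(HCl) added = 0.04825 × 0.6432 = 0.03103 mol
n(NaOH) used in back-titration = 0.03781 × 0.4387 = 0.01659 mol
n(HCl) left over = 0.01659 mol (1:1 ratio)
n(HCl) consumed by analyte = 0.03103 − 0.01659 = 0.01445 mol
From the 1:2 ratio, n(Na2CO3) = 1/2 × 0.01445 = 7.224 × 10^-3 mol
mass of Na2CO3 = 7.224 × 10^-3 × 105.99 = 0.7656 g
% Na2CO3 = 0.7656 / 1.354 × 100 = 56.55 %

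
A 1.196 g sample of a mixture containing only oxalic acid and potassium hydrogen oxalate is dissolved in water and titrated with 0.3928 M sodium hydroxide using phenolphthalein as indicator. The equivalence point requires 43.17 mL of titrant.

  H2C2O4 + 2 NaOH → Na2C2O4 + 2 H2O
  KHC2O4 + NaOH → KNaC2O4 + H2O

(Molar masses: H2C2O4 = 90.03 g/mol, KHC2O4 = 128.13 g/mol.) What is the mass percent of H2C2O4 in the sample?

n(NaOH) = 0.04317 × 0.3928 = 0.01696 mol
Let x = n(H2C2O4), y = n(KHC2O4).
Titrant: 2x + 1y = 0.01696;  mass: 90.03x + 128.13y = 1.196
Solving, x = 5.876 × 10^-3 mol, y = 5.206 × 10^-3 mol
mass of H2C2O4 = 5.876 × 10^-3 × 90.03 = 0.5290 g
% H2C2O4 = 0.5290 / 1.196 × 100 = 44.23 %

44.23 %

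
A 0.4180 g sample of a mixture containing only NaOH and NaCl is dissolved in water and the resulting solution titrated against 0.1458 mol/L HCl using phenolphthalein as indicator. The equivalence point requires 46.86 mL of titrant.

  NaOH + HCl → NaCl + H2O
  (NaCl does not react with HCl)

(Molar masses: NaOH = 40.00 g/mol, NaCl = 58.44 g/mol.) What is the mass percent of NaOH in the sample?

65.38 %

n(HCl) = 0.04686 × 0.1458 = 6.832 × 10^-3 mol
Let x = n(NaOH), y = n(NaCl).
Titrant: 1x = 6.832 × 10^-3;  mass: 40.00x + 58.44y = 0.4180
Solving, x = 6.832 × 10^-3 mol, y = 2.476 × 10^-3 mol
mass of NaOH = 6.832 × 10^-3 × 40.00 = 0.2733 g
% NaOH = 0.2733 / 0.4180 × 100 = 65.38 %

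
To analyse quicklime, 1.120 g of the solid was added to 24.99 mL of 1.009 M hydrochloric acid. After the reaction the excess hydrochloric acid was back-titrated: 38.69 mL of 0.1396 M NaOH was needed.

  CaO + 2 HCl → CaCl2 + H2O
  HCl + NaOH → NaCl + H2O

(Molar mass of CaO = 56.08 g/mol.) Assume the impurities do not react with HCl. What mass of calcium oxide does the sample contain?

n(HCl) added = 0.02499 × 1.009 = 0.02521 mol
n(NaOH) used in back-titration = 0.03869 × 0.1396 = 5.401 × 10^-3 mol
n(HCl) left over = 5.401 × 10^-3 mol (1:1 ratio)
n(HCl) consumed by analyte = 0.02521 − 5.401 × 10^-3 = 0.01981 mol
From the 1:2 ratio, n(CaO) = 1/2 × 0.01981 = 9.907 × 10^-3 mol
mass of CaO = 9.907 × 10^-3 × 56.08 = 0.5556 g

0.5556 g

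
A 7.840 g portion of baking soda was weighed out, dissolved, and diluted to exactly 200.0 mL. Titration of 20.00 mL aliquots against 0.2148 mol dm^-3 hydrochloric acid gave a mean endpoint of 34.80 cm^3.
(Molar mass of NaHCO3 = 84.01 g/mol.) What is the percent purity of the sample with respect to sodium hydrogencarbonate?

80.10 %

NaHCO3 + HCl → NaCl + H2O + CO2
n(HCl) per titration = 0.03480 × 0.2148 = 7.475 × 10^-3 mol
n(NaHCO3) in each aliquot = 7.475 × 10^-3 mol (1:1 ratio)
n(NaHCO3) in the whole flask = 7.475 × 10^-3 × 200.0/20.00 = 0.07475 mol
mass of NaHCO3 = 0.07475 × 84.01 = 6.280 g
% NaHCO3 = 6.280 / 7.840 × 100 = 80.10 %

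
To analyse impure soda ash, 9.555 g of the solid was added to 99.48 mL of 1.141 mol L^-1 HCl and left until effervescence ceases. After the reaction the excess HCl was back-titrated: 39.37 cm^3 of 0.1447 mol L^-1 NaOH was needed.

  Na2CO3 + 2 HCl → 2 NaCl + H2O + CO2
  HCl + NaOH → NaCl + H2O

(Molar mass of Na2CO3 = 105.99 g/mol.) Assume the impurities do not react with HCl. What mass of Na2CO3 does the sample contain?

n(HCl) added = 0.09948 × 1.141 = 0.1135 mol
n(NaOH) used in back-titration = 0.03937 × 0.1447 = 5.697 × 10^-3 mol
n(HCl) left over = 5.697 × 10^-3 mol (1:1 ratio)
n(HCl) consumed by analyte = 0.1135 − 5.697 × 10^-3 = 0.1078 mol
From the 1:2 ratio, n(Na2CO3) = 1/2 × 0.1078 = 0.05390 mol
mass of Na2CO3 = 0.05390 × 105.99 = 5.713 g

5.713 g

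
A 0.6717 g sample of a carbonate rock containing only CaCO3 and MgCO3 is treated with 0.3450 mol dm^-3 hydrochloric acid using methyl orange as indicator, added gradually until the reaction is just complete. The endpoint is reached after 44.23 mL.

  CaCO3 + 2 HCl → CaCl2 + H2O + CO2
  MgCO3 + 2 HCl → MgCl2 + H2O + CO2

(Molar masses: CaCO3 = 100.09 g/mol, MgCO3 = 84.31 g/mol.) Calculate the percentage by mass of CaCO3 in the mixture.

26.86 %

n(HCl) = 0.04423 × 0.3450 = 0.01526 mol
Let x = n(CaCO3), y = n(MgCO3).
Titrant: 2x + 2y = 0.01526;  mass: 100.09x + 84.31y = 0.6717
Solving, x = 1.802 × 10^-3 mol, y = 5.827 × 10^-3 mol
mass of CaCO3 = 1.802 × 10^-3 × 100.09 = 0.1804 g
% CaCO3 = 0.1804 / 0.6717 × 100 = 26.86 %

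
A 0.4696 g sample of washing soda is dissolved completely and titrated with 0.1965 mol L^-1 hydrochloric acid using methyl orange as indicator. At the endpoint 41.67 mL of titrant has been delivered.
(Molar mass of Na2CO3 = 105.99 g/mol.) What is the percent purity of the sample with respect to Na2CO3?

Na2CO3 + 2 HCl → 2 NaCl + H2O + CO2
n(HCl) = 0.04167 L × 0.1965 mol/L = 8.188 × 10^-3 mol
From the 1:2 ratio, n(Na2CO3) = 1/2 × 8.188 × 10^-3 = 4.094 × 10^-3 mol
mass of Na2CO3 = 4.094 × 10^-3 × 105.99 g/mol = 0.4339 g
% Na2CO3 = 0.4339 / 0.4696 × 100 = 92.40 %

92.40 %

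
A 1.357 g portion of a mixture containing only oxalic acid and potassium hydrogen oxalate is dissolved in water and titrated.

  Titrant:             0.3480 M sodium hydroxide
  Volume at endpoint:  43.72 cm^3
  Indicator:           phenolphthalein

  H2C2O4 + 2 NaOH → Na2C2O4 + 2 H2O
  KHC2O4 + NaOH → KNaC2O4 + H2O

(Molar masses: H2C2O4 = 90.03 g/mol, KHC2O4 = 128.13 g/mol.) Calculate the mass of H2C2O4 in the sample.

n(NaOH) = 0.04372 × 0.3480 = 0.01521 mol
Let x = n(H2C2O4), y = n(KHC2O4).
Titrant: 2x + 1y = 0.01521;  mass: 90.03x + 128.13y = 1.357
Solving, x = 3.564 × 10^-3 mol, y = 8.087 × 10^-3 mol
mass of H2C2O4 = 3.564 × 10^-3 × 90.03 = 0.3209 g

0.3209 g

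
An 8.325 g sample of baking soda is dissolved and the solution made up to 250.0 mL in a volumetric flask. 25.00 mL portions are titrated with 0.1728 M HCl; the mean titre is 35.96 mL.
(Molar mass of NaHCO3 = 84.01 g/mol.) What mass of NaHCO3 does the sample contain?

NaHCO3 + HCl → NaCl + H2O + CO2
n(HCl) per titration = 0.03596 × 0.1728 = 6.214 × 10^-3 mol
n(NaHCO3) in each aliquot = 6.214 × 10^-3 mol (1:1 ratio)
n(NaHCO3) in the whole flask = 6.214 × 10^-3 × 250.0/25.00 = 0.06214 mol
mass of NaHCO3 = 0.06214 × 84.01 = 5.220 g

5.220 g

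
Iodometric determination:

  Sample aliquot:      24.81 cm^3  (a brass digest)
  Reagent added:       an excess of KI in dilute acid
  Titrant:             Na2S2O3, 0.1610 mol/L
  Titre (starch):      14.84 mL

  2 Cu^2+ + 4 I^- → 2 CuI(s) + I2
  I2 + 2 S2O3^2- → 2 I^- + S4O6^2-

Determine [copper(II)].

n(S2O3^2-) = 0.01484 × 0.1610 = 2.389 × 10^-3 mol
n(I2) = n(S2O3^2-)/2 = 1.195 × 10^-3 mol
From the 2:1 ratio, n(Cu2+) in the aliquot = 2/1 × 1.195 × 10^-3 = 2.389 × 10^-3 mol
[Cu2+] = 2.389 × 10^-3 / 0.02481 = 0.09630 mol/L

0.09630 mol/L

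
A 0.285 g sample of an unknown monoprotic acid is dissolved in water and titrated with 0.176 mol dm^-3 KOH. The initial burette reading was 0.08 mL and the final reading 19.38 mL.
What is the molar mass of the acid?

n(KOH) = 0.0193 L × 0.176 mol/L = 3.40 × 10^-3 mol
n(HA) = 3.40 × 10^-3 mol (1:1 ratio)
M = m / n = 0.285 g / 3.40 × 10^-3 mol = 83.9 g/mol

83.9 g/mol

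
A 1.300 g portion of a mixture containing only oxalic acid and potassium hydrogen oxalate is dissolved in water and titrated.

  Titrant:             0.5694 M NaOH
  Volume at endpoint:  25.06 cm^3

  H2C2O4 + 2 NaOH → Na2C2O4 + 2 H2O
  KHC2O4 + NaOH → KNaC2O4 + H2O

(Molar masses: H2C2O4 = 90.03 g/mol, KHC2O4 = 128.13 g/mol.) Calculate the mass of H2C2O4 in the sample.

n(NaOH) = 0.02506 × 0.5694 = 0.01427 mol
Let x = n(H2C2O4), y = n(KHC2O4).
Titrant: 2x + 1y = 0.01427;  mass: 90.03x + 128.13y = 1.300
Solving, x = 3.178 × 10^-3 mol, y = 7.913 × 10^-3 mol
mass of H2C2O4 = 3.178 × 10^-3 × 90.03 = 0.2861 g

0.2861 g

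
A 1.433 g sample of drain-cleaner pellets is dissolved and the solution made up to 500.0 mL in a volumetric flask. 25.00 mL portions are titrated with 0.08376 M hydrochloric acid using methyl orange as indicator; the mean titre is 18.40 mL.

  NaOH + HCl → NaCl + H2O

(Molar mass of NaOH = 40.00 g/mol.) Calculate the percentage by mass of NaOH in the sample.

86.04 %

n(HCl) per titration = 0.01840 × 0.08376 = 1.541 × 10^-3 mol
n(NaOH) in each aliquot = 1.541 × 10^-3 mol (1:1 ratio)
n(NaOH) in the whole flask = 1.541 × 10^-3 × 500.0/25.00 = 0.03082 mol
mass of NaOH = 0.03082 × 40.00 = 1.233 g
% NaOH = 1.233 / 1.433 × 100 = 86.04 %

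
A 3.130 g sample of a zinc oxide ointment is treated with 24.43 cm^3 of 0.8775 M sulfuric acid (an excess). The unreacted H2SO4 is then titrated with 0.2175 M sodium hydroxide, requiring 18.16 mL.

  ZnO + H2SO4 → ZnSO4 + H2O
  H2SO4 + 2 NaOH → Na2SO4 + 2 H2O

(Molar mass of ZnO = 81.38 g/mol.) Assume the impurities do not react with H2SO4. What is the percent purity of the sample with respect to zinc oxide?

50.60 %

n(H2SO4) added = 0.02443 × 0.8775 = 0.02144 mol
n(NaOH) used in back-titration = 0.01816 × 0.2175 = 3.950 × 10^-3 mol
From the 1:2 ratio, n(H2SO4) left over = 1/2 × 3.950 × 10^-3 = 1.975 × 10^-3 mol
n(H2SO4) consumed by analyte = 0.02144 − 1.975 × 10^-3 = 0.01946 mol
n(ZnO) = 0.01946 mol (1:1 ratio)
mass of ZnO = 0.01946 × 81.38 = 1.584 g
% ZnO = 1.584 / 3.130 × 100 = 50.60 %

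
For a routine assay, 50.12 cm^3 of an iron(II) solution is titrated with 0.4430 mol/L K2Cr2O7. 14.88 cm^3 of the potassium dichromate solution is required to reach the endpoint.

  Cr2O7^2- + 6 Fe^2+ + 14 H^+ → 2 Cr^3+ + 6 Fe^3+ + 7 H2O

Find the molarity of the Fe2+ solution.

n(K2Cr2O7) = 0.01488 L × 0.4430 mol/L = 6.592 × 10^-3 mol
From the 6:1 mole ratio, n(Fe2+) = 6/1 × 6.592 × 10^-3 = 0.03955 mol
[Fe2+] = 0.03955 mol / 0.05012 L = 0.7891 mol/L

0.7891 mol/L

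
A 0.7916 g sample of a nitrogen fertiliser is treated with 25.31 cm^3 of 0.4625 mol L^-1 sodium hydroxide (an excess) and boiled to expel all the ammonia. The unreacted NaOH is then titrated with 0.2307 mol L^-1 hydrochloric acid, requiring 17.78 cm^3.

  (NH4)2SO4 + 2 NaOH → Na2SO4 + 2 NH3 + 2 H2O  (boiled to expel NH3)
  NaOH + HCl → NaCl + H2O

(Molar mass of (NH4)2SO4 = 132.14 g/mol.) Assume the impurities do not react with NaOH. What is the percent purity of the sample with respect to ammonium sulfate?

n(NaOH) added = 0.02531 × 0.4625 = 0.01171 mol
n(HCl) used in back-titration = 0.01778 × 0.2307 = 4.102 × 10^-3 mol
n(NaOH) left over = 4.102 × 10^-3 mol (1:1 ratio)
n(NaOH) consumed by analyte = 0.01171 − 4.102 × 10^-3 = 7.604 × 10^-3 mol
From the 1:2 ratio, n((NH4)2SO4) = 1/2 × 7.604 × 10^-3 = 3.802 × 10^-3 mol
mass of (NH4)2SO4 = 3.802 × 10^-3 × 132.14 = 0.5024 g
% (NH4)2SO4 = 0.5024 / 0.7916 × 100 = 63.47 %

63.47 %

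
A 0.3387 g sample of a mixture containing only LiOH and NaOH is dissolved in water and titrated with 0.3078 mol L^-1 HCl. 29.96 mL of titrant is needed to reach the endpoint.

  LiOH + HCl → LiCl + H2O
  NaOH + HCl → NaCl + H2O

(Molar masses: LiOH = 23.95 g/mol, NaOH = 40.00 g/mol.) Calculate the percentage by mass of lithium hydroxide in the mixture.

n(HCl) = 0.02996 × 0.3078 = 9.222 × 10^-3 mol
Let x = n(LiOH), y = n(NaOH).
Titrant: 1x + 1y = 9.222 × 10^-3;  mass: 23.95x + 40.00y = 0.3387
Solving, x = 1.880 × 10^-3 mol, y = 7.342 × 10^-3 mol
mass of LiOH = 1.880 × 10^-3 × 23.95 = 0.04502 g
% LiOH = 0.04502 / 0.3387 × 100 = 13.29 %

13.29 %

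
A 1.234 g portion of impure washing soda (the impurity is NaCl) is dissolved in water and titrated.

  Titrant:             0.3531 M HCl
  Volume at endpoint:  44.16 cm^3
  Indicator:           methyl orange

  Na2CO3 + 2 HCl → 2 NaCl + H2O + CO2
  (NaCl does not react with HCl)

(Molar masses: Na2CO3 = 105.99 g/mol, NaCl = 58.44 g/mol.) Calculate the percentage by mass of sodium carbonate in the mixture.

66.96 %

n(HCl) = 0.04416 × 0.3531 = 0.01559 mol
Let x = n(Na2CO3), y = n(NaCl).
Titrant: 2x = 0.01559;  mass: 105.99x + 58.44y = 1.234
Solving, x = 7.796 × 10^-3 mol, y = 6.976 × 10^-3 mol
mass of Na2CO3 = 7.796 × 10^-3 × 105.99 = 0.8263 g
% Na2CO3 = 0.8263 / 1.234 × 100 = 66.96 %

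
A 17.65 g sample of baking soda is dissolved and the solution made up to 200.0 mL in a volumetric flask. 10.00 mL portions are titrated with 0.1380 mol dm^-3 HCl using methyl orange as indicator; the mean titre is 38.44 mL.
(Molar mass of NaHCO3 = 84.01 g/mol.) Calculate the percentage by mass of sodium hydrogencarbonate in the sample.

NaHCO3 + HCl → NaCl + H2O + CO2
n(HCl) per titration = 0.03844 × 0.1380 = 5.305 × 10^-3 mol
n(NaHCO3) in each aliquot = 5.305 × 10^-3 mol (1:1 ratio)
n(NaHCO3) in the whole flask = 5.305 × 10^-3 × 200.0/10.00 = 0.1061 mol
mass of NaHCO3 = 0.1061 × 84.01 = 8.913 g
% NaHCO3 = 8.913 / 17.65 × 100 = 50.50 %

50.50 %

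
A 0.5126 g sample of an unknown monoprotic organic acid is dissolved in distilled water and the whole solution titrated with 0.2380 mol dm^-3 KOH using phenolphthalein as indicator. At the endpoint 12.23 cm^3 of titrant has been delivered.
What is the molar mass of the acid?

176.1 g/mol

n(KOH) = 0.01223 L × 0.2380 mol/L = 2.911 × 10^-3 mol
n(HA) = 2.911 × 10^-3 mol (1:1 ratio)
M = m / n = 0.5126 g / 2.911 × 10^-3 mol = 176.1 g/mol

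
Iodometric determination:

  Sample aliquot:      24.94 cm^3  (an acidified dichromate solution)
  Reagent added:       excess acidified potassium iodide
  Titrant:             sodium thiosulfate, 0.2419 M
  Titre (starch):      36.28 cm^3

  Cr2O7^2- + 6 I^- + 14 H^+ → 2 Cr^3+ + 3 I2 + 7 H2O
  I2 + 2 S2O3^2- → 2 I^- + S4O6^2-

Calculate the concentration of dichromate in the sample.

0.05865 M

n(S2O3^2-) = 0.03628 × 0.2419 = 8.776 × 10^-3 mol
n(I2) = n(S2O3^2-)/2 = 4.388 × 10^-3 mol
From the 1:3 ratio, n(Cr2O7^2-) in the aliquot = 1/3 × 4.388 × 10^-3 = 1.463 × 10^-3 mol
[Cr2O7^2-] = 1.463 × 10^-3 / 0.02494 = 0.05865 mol/L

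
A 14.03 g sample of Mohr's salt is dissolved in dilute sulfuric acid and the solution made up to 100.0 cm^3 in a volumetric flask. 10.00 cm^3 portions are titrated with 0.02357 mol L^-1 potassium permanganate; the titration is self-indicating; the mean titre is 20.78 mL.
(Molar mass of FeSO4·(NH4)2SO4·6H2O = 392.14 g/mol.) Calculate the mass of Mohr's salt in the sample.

MnO4^- + 5 Fe^2+ + 8 H^+ → Mn^2+ + 5 Fe^3+ + 4 H2O
n(KMnO4) per titration = 0.02078 × 0.02357 = 4.898 × 10^-4 mol
From the 5:1 ratio, n(FeSO4·(NH4)2SO4·6H2O) in each aliquot = 5/1 × 4.898 × 10^-4 = 2.449 × 10^-3 mol
n(FeSO4·(NH4)2SO4·6H2O) in the whole flask = 2.449 × 10^-3 × 100.0/10.00 = 0.02449 mol
mass of FeSO4·(NH4)2SO4·6H2O = 0.02449 × 392.14 = 9.603 g

9.603 g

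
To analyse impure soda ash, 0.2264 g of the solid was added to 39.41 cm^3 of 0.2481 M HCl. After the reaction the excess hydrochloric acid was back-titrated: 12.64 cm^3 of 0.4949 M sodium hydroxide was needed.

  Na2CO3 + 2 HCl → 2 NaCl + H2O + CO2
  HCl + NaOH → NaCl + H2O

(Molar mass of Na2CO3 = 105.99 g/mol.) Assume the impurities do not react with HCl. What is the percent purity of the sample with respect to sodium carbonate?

82.44 %

n(HCl) added = 0.03941 × 0.2481 = 9.778 × 10^-3 mol
n(NaOH) used in back-titration = 0.01264 × 0.4949 = 6.256 × 10^-3 mol
n(HCl) left over = 6.256 × 10^-3 mol (1:1 ratio)
n(HCl) consumed by analyte = 9.778 × 10^-3 − 6.256 × 10^-3 = 3.522 × 10^-3 mol
From the 1:2 ratio, n(Na2CO3) = 1/2 × 3.522 × 10^-3 = 1.761 × 10^-3 mol
mass of Na2CO3 = 1.761 × 10^-3 × 105.99 = 0.1867 g
% Na2CO3 = 0.1867 / 0.2264 × 100 = 82.44 %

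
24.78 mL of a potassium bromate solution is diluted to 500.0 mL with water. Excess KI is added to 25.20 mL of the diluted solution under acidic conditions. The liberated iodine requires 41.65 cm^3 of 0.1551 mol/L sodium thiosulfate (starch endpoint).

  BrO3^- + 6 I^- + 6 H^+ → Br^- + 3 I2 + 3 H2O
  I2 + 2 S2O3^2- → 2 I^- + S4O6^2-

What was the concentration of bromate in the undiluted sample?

0.8621 mol/L

n(S2O3^2-) = 0.04165 × 0.1551 = 6.460 × 10^-3 mol
n(I2) = n(S2O3^2-)/2 = 3.230 × 10^-3 mol
From the 1:3 ratio, n(BrO3^-) in the aliquot = 1/3 × 3.230 × 10^-3 = 1.077 × 10^-3 mol
[BrO3^-]_dilute = 1.077 × 10^-3 / 0.02520 = 0.04272 mol/L
[BrO3^-]_original = 0.04272 × 500.0/24.78 = 0.8621 mol/L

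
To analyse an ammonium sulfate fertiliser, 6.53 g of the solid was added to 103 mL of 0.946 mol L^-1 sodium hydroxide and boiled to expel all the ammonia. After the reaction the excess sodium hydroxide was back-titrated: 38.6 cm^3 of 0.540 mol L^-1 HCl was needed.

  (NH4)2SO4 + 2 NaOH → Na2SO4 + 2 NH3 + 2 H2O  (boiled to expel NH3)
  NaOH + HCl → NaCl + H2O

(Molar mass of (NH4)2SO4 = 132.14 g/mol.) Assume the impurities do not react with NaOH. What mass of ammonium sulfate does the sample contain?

5.06 g

n(NaOH) added = 0.103 × 0.946 = 0.0974 mol
n(HCl) used in back-titration = 0.0386 × 0.540 = 0.0208 mol
n(NaOH) left over = 0.0208 mol (1:1 ratio)
n(NaOH) consumed by analyte = 0.0974 − 0.0208 = 0.0766 mol
From the 1:2 ratio, n((NH4)2SO4) = 1/2 × 0.0766 = 0.0383 mol
mass of (NH4)2SO4 = 0.0383 × 132.14 = 5.06 g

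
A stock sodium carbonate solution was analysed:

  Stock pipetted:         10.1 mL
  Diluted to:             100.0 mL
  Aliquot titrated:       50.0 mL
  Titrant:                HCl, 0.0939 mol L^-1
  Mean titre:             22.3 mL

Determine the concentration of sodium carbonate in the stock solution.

0.207 mol/L

Na2CO3 + 2 HCl → 2 NaCl + H2O + CO2
n(HCl) = 0.0223 × 0.0939 = 2.09 × 10^-3 mol
From the 1:2 ratio, n(Na2CO3) in the aliquot = 1/2 × 2.09 × 10^-3 = 1.05 × 10^-3 mol
[Na2CO3]_dilute = 1.05 × 10^-3 / 0.0500 = 0.0209 mol/L
Dilution factor = 100.0 / 10.1 = 9.901
[Na2CO3]_stock = 0.0209 × 9.901 = 0.207 mol/L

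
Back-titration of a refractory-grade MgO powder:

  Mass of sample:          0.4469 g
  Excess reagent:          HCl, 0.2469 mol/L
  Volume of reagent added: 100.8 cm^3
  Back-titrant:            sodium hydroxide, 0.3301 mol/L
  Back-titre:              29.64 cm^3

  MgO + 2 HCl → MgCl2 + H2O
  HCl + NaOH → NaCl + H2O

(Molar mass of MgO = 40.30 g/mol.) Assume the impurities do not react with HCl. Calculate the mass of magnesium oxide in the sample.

0.3043 g

n(HCl) added = 0.1008 × 0.2469 = 0.02489 mol
n(NaOH) used in back-titration = 0.02964 × 0.3301 = 9.784 × 10^-3 mol
n(HCl) left over = 9.784 × 10^-3 mol (1:1 ratio)
n(HCl) consumed by analyte = 0.02489 − 9.784 × 10^-3 = 0.01510 mol
From the 1:2 ratio, n(MgO) = 1/2 × 0.01510 = 7.552 × 10^-3 mol
mass of MgO = 7.552 × 10^-3 × 40.30 = 0.3043 g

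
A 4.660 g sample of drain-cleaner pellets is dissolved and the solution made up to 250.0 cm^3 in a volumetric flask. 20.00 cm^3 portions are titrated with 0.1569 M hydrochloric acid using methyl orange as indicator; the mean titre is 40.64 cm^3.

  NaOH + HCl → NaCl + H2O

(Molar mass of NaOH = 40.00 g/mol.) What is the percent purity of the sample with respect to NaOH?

68.42 %

n(HCl) per titration = 0.04064 × 0.1569 = 6.376 × 10^-3 mol
n(NaOH) in each aliquot = 6.376 × 10^-3 mol (1:1 ratio)
n(NaOH) in the whole flask = 6.376 × 10^-3 × 250.0/20.00 = 0.07971 mol
mass of NaOH = 0.07971 × 40.00 = 3.188 g
% NaOH = 3.188 / 4.660 × 100 = 68.42 %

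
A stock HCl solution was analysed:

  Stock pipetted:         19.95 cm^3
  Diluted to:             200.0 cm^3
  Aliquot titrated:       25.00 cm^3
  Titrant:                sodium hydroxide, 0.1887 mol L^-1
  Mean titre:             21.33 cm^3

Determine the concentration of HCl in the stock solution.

HCl + NaOH → NaCl + H2O
n(NaOH) = 0.02133 × 0.1887 = 4.025 × 10^-3 mol
n(HCl) in the aliquot = 4.025 × 10^-3 mol (1:1 ratio)
[HCl]_dilute = 4.025 × 10^-3 / 0.02500 = 0.1610 mol/L
Dilution factor = 200.0 / 19.95 = 10.03
[HCl]_stock = 0.1610 × 10.03 = 1.614 mol/L

1.614 mol/L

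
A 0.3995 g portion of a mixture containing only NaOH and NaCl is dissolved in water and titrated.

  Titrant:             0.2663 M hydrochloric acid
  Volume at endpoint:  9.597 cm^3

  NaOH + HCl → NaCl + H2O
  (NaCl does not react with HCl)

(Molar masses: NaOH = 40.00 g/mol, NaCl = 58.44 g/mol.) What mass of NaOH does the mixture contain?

0.1022 g

n(HCl) = 0.009597 × 0.2663 = 2.556 × 10^-3 mol
Let x = n(NaOH), y = n(NaCl).
Titrant: 1x = 2.556 × 10^-3;  mass: 40.00x + 58.44y = 0.3995
Solving, x = 2.556 × 10^-3 mol, y = 5.087 × 10^-3 mol
mass of NaOH = 2.556 × 10^-3 × 40.00 = 0.1022 g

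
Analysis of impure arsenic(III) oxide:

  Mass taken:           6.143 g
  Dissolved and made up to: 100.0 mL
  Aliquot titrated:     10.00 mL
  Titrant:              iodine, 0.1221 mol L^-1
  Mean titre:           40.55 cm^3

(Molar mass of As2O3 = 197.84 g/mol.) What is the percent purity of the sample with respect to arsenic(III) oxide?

79.73 %

As2O3 + 2 I2 + 2 H2O → As2O5 + 4 HI
n(I2) per titration = 0.04055 × 0.1221 = 4.951 × 10^-3 mol
From the 1:2 ratio, n(As2O3) in each aliquot = 1/2 × 4.951 × 10^-3 = 2.476 × 10^-3 mol
n(As2O3) in the whole flask = 2.476 × 10^-3 × 100.0/10.00 = 0.02476 mol
mass of As2O3 = 0.02476 × 197.84 = 4.898 g
% As2O3 = 4.898 / 6.143 × 100 = 79.73 %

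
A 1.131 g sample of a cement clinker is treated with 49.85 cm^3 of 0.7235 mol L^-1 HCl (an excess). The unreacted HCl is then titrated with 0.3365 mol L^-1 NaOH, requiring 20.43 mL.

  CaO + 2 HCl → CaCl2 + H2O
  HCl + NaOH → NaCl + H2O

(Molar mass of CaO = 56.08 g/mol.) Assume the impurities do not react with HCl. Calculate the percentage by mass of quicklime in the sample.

72.37 %

n(HCl) added = 0.04985 × 0.7235 = 0.03607 mol
n(NaOH) used in back-titration = 0.02043 × 0.3365 = 6.875 × 10^-3 mol
n(HCl) left over = 6.875 × 10^-3 mol (1:1 ratio)
n(HCl) consumed by analyte = 0.03607 − 6.875 × 10^-3 = 0.02919 mol
From the 1:2 ratio, n(CaO) = 1/2 × 0.02919 = 0.01460 mol
mass of CaO = 0.01460 × 56.08 = 0.8185 g
% CaO = 0.8185 / 1.131 × 100 = 72.37 %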